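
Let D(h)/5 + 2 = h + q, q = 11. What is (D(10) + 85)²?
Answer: 32400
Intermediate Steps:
D(h) = 45 + 5*h (D(h) = -10 + 5*(h + 11) = -10 + 5*(11 + h) = -10 + (55 + 5*h) = 45 + 5*h)
(D(10) + 85)² = ((45 + 5*10) + 85)² = ((45 + 50) + 85)² = (95 + 85)² = 180² = 32400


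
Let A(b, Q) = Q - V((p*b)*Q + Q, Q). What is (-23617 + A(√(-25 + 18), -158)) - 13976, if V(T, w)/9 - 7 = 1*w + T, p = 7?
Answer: -34970 + 9954*I*√7 ≈ -34970.0 + 26336.0*I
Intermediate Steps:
V(T, w) = 63 + 9*T + 9*w (V(T, w) = 63 + 9*(1*w + T) = 63 + 9*(w + T) = 63 + 9*(T + w) = 63 + (9*T + 9*w) = 63 + 9*T + 9*w)
A(b, Q) = -63 - 17*Q - 63*Q*b (A(b, Q) = Q - (63 + 9*((7*b)*Q + Q) + 9*Q) = Q - (63 + 9*(7*Q*b + Q) + 9*Q) = Q - (63 + 9*(Q + 7*Q*b) + 9*Q) = Q - (63 + (9*Q + 63*Q*b) + 9*Q) = Q - (63 + 18*Q + 63*Q*b) = Q + (-63 - 18*Q - 63*Q*b) = -63 - 17*Q - 63*Q*b)
(-23617 + A(√(-25 + 18), -158)) - 13976 = (-23617 + (-63 - 17*(-158) - 63*(-158)*√(-25 + 18))) - 13976 = (-23617 + (-63 + 2686 - 63*(-158)*√(-7))) - 13976 = (-23617 + (-63 + 2686 - 63*(-158)*I*√7)) - 13976 = (-23617 + (-63 + 2686 + 9954*I*√7)) - 13976 = (-23617 + (2623 + 9954*I*√7)) - 13976 = (-20994 + 9954*I*√7) - 13976 = -34970 + 9954*I*√7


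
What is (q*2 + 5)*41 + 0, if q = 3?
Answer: 451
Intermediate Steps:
(q*2 + 5)*41 + 0 = (3*2 + 5)*41 + 0 = (6 + 5)*41 + 0 = 11*41 + 0 = 451 + 0 = 451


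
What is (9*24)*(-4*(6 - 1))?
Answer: -4320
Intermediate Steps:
(9*24)*(-4*(6 - 1)) = 216*(-4*5) = 216*(-20) = -4320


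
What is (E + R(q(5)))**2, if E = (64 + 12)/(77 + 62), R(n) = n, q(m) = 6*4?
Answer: 11641744/19321 ≈ 602.54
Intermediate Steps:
q(m) = 24
E = 76/139 ≈ 0.54676
(E + R(q(5)))**2 = (76/139 + 24)**2 = (3412/139)**2 = 11641744/19321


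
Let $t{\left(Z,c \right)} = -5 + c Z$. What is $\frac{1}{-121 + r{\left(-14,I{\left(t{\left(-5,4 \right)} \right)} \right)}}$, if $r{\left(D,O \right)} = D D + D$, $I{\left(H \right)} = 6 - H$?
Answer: $\frac{1}{61} \approx 0.016393$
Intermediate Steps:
$t{\left(Z,c \right)} = -5 + Z c$
$r{\left(D,O \right)} = D + D^{2}$ ($r{\left(D,O \right)} = D^{2} + D = D + D^{2}$)
$\frac{1}{-121 + r{\left(-14,I{\left(t{\left(-5,4 \right)} \right)} \right)}} = \frac{1}{-121 - 14 \left(1 - 14\right)} = \frac{1}{-121 - -182} = \frac{1}{-121 + 182} = \frac{1}{61}$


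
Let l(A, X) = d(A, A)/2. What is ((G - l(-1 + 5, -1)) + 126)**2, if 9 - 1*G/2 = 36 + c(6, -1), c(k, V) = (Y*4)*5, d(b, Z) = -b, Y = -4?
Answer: 54756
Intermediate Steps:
c(k, V) = -80 (c(k, V) = -4*4*5 = -16*5 = -80)
l(A, X) = -A/2
G = 106 (G = 18 - 2*(36 - 80) = 18 - 2*(-44) = 18 + 88 = 106)
((G - l(-1 + 5, -1)) + 126)**2 = ((106 - (-1)*(-1 + 5)/2) + 126)**2 = ((106 - (-1)*4/2) + 126)**2 = ((106 - 1*(-2)) + 126)**2 = ((106 + 2) + 126)**2 = (108 + 126)**2 = 234**2 = 54756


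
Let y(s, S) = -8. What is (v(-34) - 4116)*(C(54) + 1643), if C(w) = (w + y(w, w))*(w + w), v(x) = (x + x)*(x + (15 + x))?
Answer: -3384832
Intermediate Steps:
v(x) = 2*x*(15 + 2*x) (v(x) = (2*x)*(15 + 2*x) = 2*x*(15 + 2*x))
C(w) = 2*w*(-8 + w) (C(w) = (w - 8)*(w + w) = (-8 + w)*(2*w) = 2*w*(-8 + w))
(v(-34) - 4116)*(C(54) + 1643) = (2*(-34)*(15 + 2*(-34)) - 4116)*(2*54*(-8 + 54) + 1643) = (2*(-34)*(15 - 68) - 4116)*(2*54*46 + 1643) = (2*(-34)*(-53) - 4116)*(4968 + 1643) = (3604 - 4116)*6611 = -512*6611 = -3384832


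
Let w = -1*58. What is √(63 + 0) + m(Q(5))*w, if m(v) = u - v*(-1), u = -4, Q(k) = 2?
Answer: 116 + 3*√7 ≈ 123.94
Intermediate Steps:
w = -58
m(v) = -4 + v (m(v) = -4 - v*(-1) = -4 - (-1)*v = -4 + v)
√(63 + 0) + m(Q(5))*w = √(63 + 0) + (-4 + 2)*(-58) = √63 - 2*(-58) = 3*√7 + 116 = 116 + 3*√7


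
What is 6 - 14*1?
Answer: -8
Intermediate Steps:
6 - 14*1 = 6 - 14 = -8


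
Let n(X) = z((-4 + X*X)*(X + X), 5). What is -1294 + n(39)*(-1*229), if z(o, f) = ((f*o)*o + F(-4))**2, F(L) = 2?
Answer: -1122267083126217038133890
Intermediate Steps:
z(o, f) = (2 + f*o**2)**2 (z(o, f) = ((f*o)*o + 2)**2 = (f*o**2 + 2)**2 = (2 + f*o**2)**2)
n(X) = (2 + 20*X**2*(-4 + X**2)**2)**2 (n(X) = (2 + 5*((-4 + X*X)*(X + X))**2)**2 = (2 + 5*((-4 + X**2)*(2*X))**2)**2 = (2 + 5*(2*X*(-4 + X**2))**2)**2 = (2 + 5*(4*X**2*(-4 + X**2)**2))**2 = (2 + 20*X**2*(-4 + X**2)**2)**2)
-1294 + n(39)*(-1*229) = -1294 + (4*(1 + 10*39**2*(-4 + 39**2)**2)**2)*(-1*229) = -1294 + (4*(1 + 10*1521*(-4 + 1521)**2)**2)*(-229) = -1294 + (4*(1 + 10*1521*1517**2)**2)*(-229) = -1294 + (4*(1 + 10*1521*2301289)**2)*(-229) = -1294 + (4*(1 + 35002605690)**2)*(-229) = -1294 + (4*35002605691**2)*(-229) = -1294 + (4*1225182405159625587481)*(-229) = -1294 + 4900729620638502349924*(-229) = -1294 - 1122267083126217038132596 = -1122267083126217038133890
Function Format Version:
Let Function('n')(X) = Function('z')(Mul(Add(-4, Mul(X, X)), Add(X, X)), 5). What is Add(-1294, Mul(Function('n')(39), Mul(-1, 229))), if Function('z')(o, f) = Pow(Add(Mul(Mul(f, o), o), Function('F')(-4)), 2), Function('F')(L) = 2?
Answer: -1122267083126217038133890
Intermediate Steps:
Function('z')(o, f) = Pow(Add(2, Mul(f, Pow(o, 2))), 2) (Function('z')(o, f) = Pow(Add(Mul(Mul(f, o), o), 2), 2) = Pow(Add(Mul(f, Pow(o, 2)), 2), 2) = Pow(Add(2, Mul(f, Pow(o, 2))), 2))
Function('n')(X) = Pow(Add(2, Mul(20, Pow(X, 2), Pow(Add(-4, Pow(X, 2)), 2))), 2) (Function('n')(X) = Pow(Add(2, Mul(5, Pow(Mul(Add(-4, Mul(X, X)), Add(X, X)), 2))), 2) = Pow(Add(2, Mul(5, Pow(Mul(Add(-4, Pow(X, 2)), Mul(2, X)), 2))), 2) = Pow(Add(2, Mul(5, Pow(Mul(2, X, Add(-4, Pow(X, 2))), 2))), 2) = Pow(Add(2, Mul(5, Mul(4, Pow(X, 2), Pow(Add(-4, Pow(X, 2)), 2)))), 2) = Pow(Add(2, Mul(20, Pow(X, 2), Pow(Add(-4, Pow(X, 2)), 2))), 2))
Add(-1294, Mul(Function('n')(39), Mul(-1, 229))) = Add(-1294, Mul(Mul(4, Pow(Add(1, Mul(10, Pow(39, 2), Pow(Add(-4, Pow(39, 2)), 2))), 2)), Mul(-1, 229))) = Add(-1294, Mul(Mul(4, Pow(Add(1, Mul(10, 1521, Pow(Add(-4, 1521), 2))), 2)), -229)) = Add(-1294, Mul(Mul(4, Pow(Add(1, Mul(10, 1521, Pow(1517, 2))), 2)), -229)) = Add(-1294, Mul(Mul(4, Pow(Add(1, Mul(10, 1521, 2301289)), 2)), -229)) = Add(-1294, Mul(Mul(4, Pow(Add(1, 35002605690), 2)), -229)) = Add(-1294, Mul(Mul(4, Pow(35002605691, 2)), -229)) = Add(-1294, Mul(Mul(4, 1225182405159625587481), -229)) = Add(-1294, Mul(4900729620638502349924, -229)) = Add(-1294, -1122267083126217038132596) = -1122267083126217038133890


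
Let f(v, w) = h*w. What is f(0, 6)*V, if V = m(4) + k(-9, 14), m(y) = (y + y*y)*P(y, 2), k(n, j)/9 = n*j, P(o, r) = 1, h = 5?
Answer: -33420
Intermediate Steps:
f(v, w) = 5*w
k(n, j) = 9*j*n (k(n, j) = 9*(n*j) = 9*(j*n) = 9*j*n)
m(y) = y + y**2 (m(y) = (y + y*y)*1 = (y + y**2)*1 = y + y**2)
V = -1114 (V = 4*(1 + 4) + 9*14*(-9) = 4*5 - 1134 = 20 - 1134 = -1114)
f(0, 6)*V = (5*6)*(-1114) = 30*(-1114) = -33420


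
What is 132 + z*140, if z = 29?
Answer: 4192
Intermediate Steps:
132 + z*140 = 132 + 29*140 = 132 + 4060 = 4192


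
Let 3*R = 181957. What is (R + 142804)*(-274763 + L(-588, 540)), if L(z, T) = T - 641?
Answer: -167768464816/3 ≈ -5.5923e+10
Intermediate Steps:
R = 181957/3 (R = (⅓)*181957 = 181957/3 ≈ 60652.)
L(z, T) = -641 + T
(R + 142804)*(-274763 + L(-588, 540)) = (181957/3 + 142804)*(-274763 + (-641 + 540)) = 610369*(-274763 - 101)/3 = (610369/3)*(-274864) = -167768464816/3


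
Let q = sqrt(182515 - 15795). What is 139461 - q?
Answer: 139461 - 8*sqrt(2605) ≈ 1.3905e+5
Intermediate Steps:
q = 8*sqrt(2605) (q = sqrt(166720) = 8*sqrt(2605) ≈ 408.31)
139461 - q = 139461 - 8*sqrt(2605)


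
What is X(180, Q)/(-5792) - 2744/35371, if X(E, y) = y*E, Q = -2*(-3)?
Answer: -965963/3658372 ≈ -0.26404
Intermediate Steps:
Q = 6 (Q = -2*(-3) = 6)
X(E, y) = E*y
X(180, Q)/(-5792) - 2744/35371 = (180*6)/(-5792) - 2744/35371 = 1080*(-1/5792) - 2744*1/35371 = -135/724 - 392/5053 = -965963/3658372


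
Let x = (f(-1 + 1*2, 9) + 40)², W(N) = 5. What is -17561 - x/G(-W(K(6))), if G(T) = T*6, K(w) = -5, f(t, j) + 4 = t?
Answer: -525461/30 ≈ -17515.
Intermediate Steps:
f(t, j) = -4 + t
x = 1369 (x = ((-4 + (-1 + 1*2)) + 40)² = ((-4 + (-1 + 2)) + 40)² = ((-4 + 1) + 40)² = (-3 + 40)² = 37² = 1369)
G(T) = 6*T
-17561 - x/G(-W(K(6))) = -17561 - 1369/(6*(-1*5)) = -17561 - 1369/(6*(-5)) = -17561 - 1369/(-30) = -17561 - 1369*(-1)/30 = -17561 - 1*(-1369/30) = -17561 + 1369/30 = -525461/30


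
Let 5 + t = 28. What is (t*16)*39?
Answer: 14352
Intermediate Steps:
t = 23 (t = -5 + 28 = 23)
(t*16)*39 = (23*16)*39 = 368*39 = 14352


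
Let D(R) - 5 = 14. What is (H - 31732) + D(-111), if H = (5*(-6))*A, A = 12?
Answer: -32073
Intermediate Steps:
D(R) = 19 (D(R) = 5 + 14 = 19)
H = -360 (H = (5*(-6))*12 = -30*12 = -360)
(H - 31732) + D(-111) = (-360 - 31732) + 19 = -32092 + 19 = -32073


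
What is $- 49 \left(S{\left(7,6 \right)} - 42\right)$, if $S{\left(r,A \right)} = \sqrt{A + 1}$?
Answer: $2058 - 49 \sqrt{7} \approx 1928.4$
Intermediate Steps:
$S{\left(r,A \right)} = \sqrt{1 + A}$
$- 49 \left(S{\left(7,6 \right)} - 42\right) = - 49 \left(\sqrt{1 + 6} - 42\right) = - 49 \left(\sqrt{7} - 42\right) = - 49 \left(-42 + \sqrt{7}\right) = 2058 - 49 \sqrt{7}$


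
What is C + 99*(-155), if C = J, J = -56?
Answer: -15401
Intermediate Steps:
C = -56
C + 99*(-155) = -56 + 99*(-155) = -56 - 15345 = -15401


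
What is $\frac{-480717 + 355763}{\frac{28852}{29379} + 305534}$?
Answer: $- \frac{1835511783}{4488156119} \approx -0.40897$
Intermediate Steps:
$\frac{-480717 + 355763}{\frac{28852}{29379} + 305534} = - \frac{124954}{28852 \cdot \frac{1}{29379} + 305534} = - \frac{124954}{\frac{28852}{29379} + 305534} = - \frac{124954}{\frac{8976312238}{29379}} = \left(-124954\right) \frac{29379}{8976312238} = - \frac{1835511783}{4488156119}$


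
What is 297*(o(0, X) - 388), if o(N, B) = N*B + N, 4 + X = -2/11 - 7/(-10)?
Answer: -115236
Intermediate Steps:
X = -383/110 (X = -4 + (-2/11 - 7/(-10)) = -4 + (-2*1/11 - 7*(-⅒)) = -4 + (-2/11 + 7/10) = -4 + 57/110 = -383/110 ≈ -3.4818)
o(N, B) = N + B*N (o(N, B) = B*N + N = N + B*N)
297*(o(0, X) - 388) = 297*(0*(1 - 383/110) - 388) = 297*(0*(-273/110) - 388) = 297*(0 - 388) = 297*(-388) = -115236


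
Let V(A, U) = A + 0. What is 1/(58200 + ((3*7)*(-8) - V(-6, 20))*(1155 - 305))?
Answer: -1/79500 ≈ -1.2579e-5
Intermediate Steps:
V(A, U) = A
1/(58200 + ((3*7)*(-8) - V(-6, 20))*(1155 - 305)) = 1/(58200 + ((3*7)*(-8) - 1*(-6))*(1155 - 305)) = 1/(58200 + (21*(-8) + 6)*850) = 1/(58200 + (-168 + 6)*850) = 1/(58200 - 162*850) = 1/(58200 - 137700) = 1/(-79500) = -1/79500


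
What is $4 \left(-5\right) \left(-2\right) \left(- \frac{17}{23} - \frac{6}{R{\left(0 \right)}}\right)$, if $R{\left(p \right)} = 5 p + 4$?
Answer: $- \frac{2060}{23} \approx -89.565$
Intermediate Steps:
$R{\left(p \right)} = 4 + 5 p$
$4 \left(-5\right) \left(-2\right) \left(- \frac{17}{23} - \frac{6}{R{\left(0 \right)}}\right) = 4 \left(-5\right) \left(-2\right) \left(- \frac{17}{23} - \frac{6}{4 + 5 \cdot 0}\right) = \left(-20\right) \left(-2\right) \left(\left(-17\right) \frac{1}{23} - \frac{6}{4 + 0}\right) = 40 \left(- \frac{17}{23} - \frac{6}{4}\right) = 40 \left(- \frac{17}{23} - \frac{3}{2}\right) = 40 \left(- \frac{103}{46}\right) = - \frac{2060}{23}$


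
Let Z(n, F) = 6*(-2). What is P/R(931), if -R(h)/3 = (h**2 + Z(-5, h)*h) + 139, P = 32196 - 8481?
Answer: -7905/855728 ≈ -0.0092378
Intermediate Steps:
Z(n, F) = -12
P = 23715
R(h) = -417 - 3*h**2 + 36*h (R(h) = -3*((h**2 - 12*h) + 139) = -3*(139 + h**2 - 12*h) = -417 - 3*h**2 + 36*h)
P/R(931) = 23715/(-417 - 3*931**2 + 36*931) = 23715/(-417 - 3*866761 + 33516) = 23715/(-417 - 2600283 + 33516) = 23715/(-2567184) = 23715*(-1/2567184) = -7905/855728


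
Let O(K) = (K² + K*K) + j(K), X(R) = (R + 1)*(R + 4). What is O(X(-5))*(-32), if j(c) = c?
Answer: -1152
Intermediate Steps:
X(R) = (1 + R)*(4 + R)
O(K) = K + 2*K² (O(K) = (K² + K*K) + K = (K² + K²) + K = 2*K² + K = K + 2*K²)
O(X(-5))*(-32) = ((4 + (-5)² + 5*(-5))*(1 + 2*(4 + (-5)² + 5*(-5))))*(-32) = ((4 + 25 - 25)*(1 + 2*(4 + 25 - 25)))*(-32) = (4*(1 + 2*4))*(-32) = (4*(1 + 8))*(-32) = (4*9)*(-32) = 36*(-32) = -1152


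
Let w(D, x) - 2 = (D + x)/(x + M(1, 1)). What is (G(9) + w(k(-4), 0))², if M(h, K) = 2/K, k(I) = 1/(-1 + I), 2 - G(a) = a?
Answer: 2601/100 ≈ 26.010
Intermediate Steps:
G(a) = 2 - a
w(D, x) = 2 + (D + x)/(2 + x) (w(D, x) = 2 + (D + x)/(x + 2/1) = 2 + (D + x)/(x + 2*1) = 2 + (D + x)/(x + 2) = 2 + (D + x)/(2 + x))
(G(9) + w(k(-4), 0))² = ((2 - 1*9) + (4 + 1/(-1 - 4) + 3*0)/(2 + 0))² = ((2 - 9) + (4 + 1/(-5) + 0)/2)² = (-7 + (4 - ⅕ + 0)/2)² = (-7 + (½)*(19/5))² = (-7 + 19/10)² = (-51/10)² = 2601/100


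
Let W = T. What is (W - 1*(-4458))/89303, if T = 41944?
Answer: 46402/89303 ≈ 0.51960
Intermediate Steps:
W = 41944
(W - 1*(-4458))/89303 = (41944 - 1*(-4458))/89303 = (41944 + 4458)*(1/89303) = 46402*(1/89303) = 46402/89303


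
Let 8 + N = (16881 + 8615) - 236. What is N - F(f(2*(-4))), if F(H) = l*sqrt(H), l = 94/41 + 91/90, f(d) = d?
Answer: 25252 - 12191*I*sqrt(2)/1845 ≈ 25252.0 - 9.3445*I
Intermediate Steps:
N = 25252 (N = -8 + ((16881 + 8615) - 236) = -8 + (25496 - 236) = -8 + 25260 = 25252)
l = 12191/3690 (l = 94*(1/41) + 91*(1/90) = 94/41 + 91/90 = 12191/3690 ≈ 3.3038)
F(H) = 12191*sqrt(H)/3690
N - F(f(2*(-4))) = 25252 - 12191*sqrt(2*(-4))/3690 = 25252 - 12191*sqrt(-8)/3690 = 25252 - 12191*2*I*sqrt(2)/3690 = 25252 - 12191*I*sqrt(2)/1845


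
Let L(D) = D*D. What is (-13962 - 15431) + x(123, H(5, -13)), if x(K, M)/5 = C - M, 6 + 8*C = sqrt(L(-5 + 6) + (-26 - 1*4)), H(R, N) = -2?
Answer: -117547/4 + 5*I*sqrt(29)/8 ≈ -29387.0 + 3.3657*I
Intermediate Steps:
L(D) = D**2
C = -3/4 + I*sqrt(29)/8 (C = -3/4 + sqrt((-5 + 6)**2 + (-26 - 1*4))/8 = -3/4 + sqrt(1**2 + (-26 - 4))/8 = -3/4 + sqrt(1 - 30)/8 = -3/4 + sqrt(-29)/8 = -3/4 + (I*sqrt(29))/8 = -3/4 + I*sqrt(29)/8 ≈ -0.75 + 0.67315*I)
x(K, M) = -15/4 - 5*M + 5*I*sqrt(29)/8 (x(K, M) = 5*((-3/4 + I*sqrt(29)/8) - M) = 5*(-3/4 - M + I*sqrt(29)/8) = -15/4 - 5*M + 5*I*sqrt(29)/8)
(-13962 - 15431) + x(123, H(5, -13)) = (-13962 - 15431) + (-15/4 - 5*(-2) + 5*I*sqrt(29)/8) = -29393 + (-15/4 + 10 + 5*I*sqrt(29)/8) = -29393 + (25/4 + 5*I*sqrt(29)/8) = -117547/4 + 5*I*sqrt(29)/8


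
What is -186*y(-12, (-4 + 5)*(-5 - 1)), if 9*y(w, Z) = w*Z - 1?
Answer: -4402/3 ≈ -1467.3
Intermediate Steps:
y(w, Z) = -⅑ + Z*w/9 (y(w, Z) = (w*Z - 1)/9 = (Z*w - 1)/9 = (-1 + Z*w)/9 = -⅑ + Z*w/9)
-186*y(-12, (-4 + 5)*(-5 - 1)) = -186*(-⅑ + (⅑)*((-4 + 5)*(-5 - 1))*(-12)) = -186*(-⅑ + (⅑)*(1*(-6))*(-12)) = -186*(-⅑ + (⅑)*(-6)*(-12)) = -186*(-⅑ + 8) = -186*71/9 = -4402/3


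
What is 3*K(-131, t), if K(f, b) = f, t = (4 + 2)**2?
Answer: -393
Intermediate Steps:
t = 36 (t = 6**2 = 36)
3*K(-131, t) = 3*(-131) = -393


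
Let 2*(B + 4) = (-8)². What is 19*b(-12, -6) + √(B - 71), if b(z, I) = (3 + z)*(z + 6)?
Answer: 1026 + I*√43 ≈ 1026.0 + 6.5574*I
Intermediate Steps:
b(z, I) = (3 + z)*(6 + z)
B = 28 (B = -4 + (½)*(-8)² = -4 + (½)*64 = -4 + 32 = 28)
19*b(-12, -6) + √(B - 71) = 19*(18 + (-12)² + 9*(-12)) + √(28 - 71) = 19*(18 + 144 - 108) + √(-43) = 19*54 + I*√43 = 1026 + I*√43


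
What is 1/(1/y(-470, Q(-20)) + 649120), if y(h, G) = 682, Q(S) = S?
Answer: 682/442699841 ≈ 1.5405e-6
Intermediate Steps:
1/(1/y(-470, Q(-20)) + 649120) = 1/(1/682 + 649120) = 1/(442699841/682) = 682/442699841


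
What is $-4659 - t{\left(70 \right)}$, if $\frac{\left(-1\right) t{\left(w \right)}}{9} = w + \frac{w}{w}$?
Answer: $-4020$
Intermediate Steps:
$t{\left(w \right)} = -9 - 9 w$ ($t{\left(w \right)} = - 9 \left(w + \frac{w}{w}\right) = - 9 \left(w + 1\right) = - 9 \left(1 + w\right) = -9 - 9 w$)
$-4659 - t{\left(70 \right)} = -4659 - \left(-9 - 630\right) = -4659 - -639 = -4659 + 639 = -4020$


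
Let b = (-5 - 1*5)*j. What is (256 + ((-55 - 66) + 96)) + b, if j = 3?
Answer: 201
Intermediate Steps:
b = -30 (b = (-5 - 1*5)*3 = (-5 - 5)*3 = -10*3 = -30)
(256 + ((-55 - 66) + 96)) + b = (256 + ((-55 - 66) + 96)) - 30 = (256 + (-121 + 96)) - 30 = (256 - 25) - 30 = 231 - 30 = 201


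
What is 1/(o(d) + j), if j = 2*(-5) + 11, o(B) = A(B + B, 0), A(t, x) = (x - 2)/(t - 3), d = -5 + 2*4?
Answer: 3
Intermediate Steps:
d = 3 (d = -5 + 8 = 3)
A(t, x) = (-2 + x)/(-3 + t)
o(B) = -2/(-3 + 2*B) (o(B) = (-2 + 0)/(-3 + (B + B)) = -2/(-3 + 2*B))
j = 1 (j = -10 + 11 = 1)
1/(o(d) + j) = 1/(-2/(-3 + 2*3) + 1) = 1/(-2/(-3 + 6) + 1) = 1/(-2/3 + 1) = 1/(1/3) = 3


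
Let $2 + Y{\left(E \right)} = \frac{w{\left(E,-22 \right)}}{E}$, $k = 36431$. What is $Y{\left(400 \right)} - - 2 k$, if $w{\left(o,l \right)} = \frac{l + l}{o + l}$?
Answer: $\frac{2754107989}{37800} \approx 72860.0$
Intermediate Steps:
$w{\left(o,l \right)} = \frac{2 l}{l + o}$
$Y{\left(E \right)} = -2 - \frac{44}{E \left(-22 + E\right)}$ ($Y{\left(E \right)} = -2 + \frac{2 \left(-22\right) \frac{1}{-22 + E}}{E} = -2 + \frac{\left(-44\right) \frac{1}{-22 + E}}{E} = -2 - \frac{44}{E \left(-22 + E\right)}$)
$Y{\left(400 \right)} - - 2 k = \frac{2 \left(-22 - 400 \left(-22 + 400\right)\right)}{400 \left(-22 + 400\right)} - \left(-2\right) 36431 = 2 \cdot \frac{1}{400} \cdot \frac{1}{378} \left(-22 - 400 \cdot 378\right) - -72862 = 2 \cdot \frac{1}{400} \cdot \frac{1}{378} \left(-22 - 151200\right) + 72862 = 2 \cdot \frac{1}{400} \cdot \frac{1}{378} \left(-151222\right) + 72862 = - \frac{75611}{37800} + 72862 = \frac{2754107989}{37800}$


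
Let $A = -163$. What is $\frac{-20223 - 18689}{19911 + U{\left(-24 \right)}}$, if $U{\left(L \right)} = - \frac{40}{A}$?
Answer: $- \frac{6342656}{3245533} \approx -1.9543$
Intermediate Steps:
$U{\left(L \right)} = \frac{40}{163}$ ($U{\left(L \right)} = - \frac{40}{-163} = \left(-40\right) \left(- \frac{1}{163}\right) = \frac{40}{163}$)
$\frac{-20223 - 18689}{19911 + U{\left(-24 \right)}} = \frac{-20223 - 18689}{19911 + \frac{40}{163}} = - \frac{38912}{\frac{3245533}{163}} = \left(-38912\right) \frac{163}{3245533} = - \frac{6342656}{3245533}$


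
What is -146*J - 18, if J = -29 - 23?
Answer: 7574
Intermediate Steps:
J = -52
-146*J - 18 = -146*(-52) - 18 = 7592 - 18 = 7574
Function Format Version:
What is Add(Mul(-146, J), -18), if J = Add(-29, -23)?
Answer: 7574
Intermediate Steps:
J = -52
Add(Mul(-146, J), -18) = Add(Mul(-146, -52), -18) = Add(7592, -18) = 7574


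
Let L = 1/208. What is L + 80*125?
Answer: 2080001/208 ≈ 10000.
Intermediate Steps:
L = 1/208 ≈ 0.0048077
L + 80*125 = 1/208 + 80*125 = 1/208 + 10000 = 2080001/208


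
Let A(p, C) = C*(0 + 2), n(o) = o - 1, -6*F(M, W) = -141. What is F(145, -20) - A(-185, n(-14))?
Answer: 107/2 ≈ 53.500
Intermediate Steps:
F(M, W) = 47/2 (F(M, W) = -1/6*(-141) = 47/2)
n(o) = -1 + o
A(p, C) = 2*C (A(p, C) = C*2 = 2*C)
F(145, -20) - A(-185, n(-14)) = 47/2 - 2*(-1 - 14) = 47/2 - 2*(-15) = 47/2 - 1*(-30) = 47/2 + 30 = 107/2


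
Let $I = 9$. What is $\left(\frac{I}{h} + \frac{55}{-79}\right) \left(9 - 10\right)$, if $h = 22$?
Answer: $\frac{499}{1738} \approx 0.28711$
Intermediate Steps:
$\left(\frac{I}{h} + \frac{55}{-79}\right) \left(9 - 10\right) = \left(\frac{9}{22} + \frac{55}{-79}\right) \left(9 - 10\right) = \left(9 \cdot \frac{1}{22} + 55 \left(- \frac{1}{79}\right)\right) \left(-1\right) = \left(\frac{9}{22} - \frac{55}{79}\right) \left(-1\right) = \left(- \frac{499}{1738}\right) \left(-1\right) = \frac{499}{1738}$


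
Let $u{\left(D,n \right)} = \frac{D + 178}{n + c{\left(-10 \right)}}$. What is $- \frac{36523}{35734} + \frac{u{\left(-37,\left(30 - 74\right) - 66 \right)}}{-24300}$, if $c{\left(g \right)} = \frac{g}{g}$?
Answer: $- \frac{16122238601}{15774774300} \approx -1.022$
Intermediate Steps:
$c{\left(g \right)} = 1$
$u{\left(D,n \right)} = \frac{178 + D}{1 + n}$ ($u{\left(D,n \right)} = \frac{D + 178}{n + 1} = \frac{178 + D}{1 + n}$)
$- \frac{36523}{35734} + \frac{u{\left(-37,\left(30 - 74\right) - 66 \right)}}{-24300} = - \frac{36523}{35734} + \frac{\frac{1}{1 + \left(\left(30 - 74\right) - 66\right)} \left(178 - 37\right)}{-24300} = \left(-36523\right) \frac{1}{35734} + \frac{1}{1 - 110} \cdot 141 \left(- \frac{1}{24300}\right) = - \frac{36523}{35734} + \frac{1}{1 - 110} \cdot 141 \left(- \frac{1}{24300}\right) = - \frac{36523}{35734} + \frac{1}{-109} \cdot 141 \left(- \frac{1}{24300}\right) = - \frac{36523}{35734} + \left(- \frac{1}{109}\right) 141 \left(- \frac{1}{24300}\right) = - \frac{36523}{35734} - - \frac{47}{882900} = - \frac{36523}{35734} + \frac{47}{882900} = - \frac{16122238601}{15774774300}$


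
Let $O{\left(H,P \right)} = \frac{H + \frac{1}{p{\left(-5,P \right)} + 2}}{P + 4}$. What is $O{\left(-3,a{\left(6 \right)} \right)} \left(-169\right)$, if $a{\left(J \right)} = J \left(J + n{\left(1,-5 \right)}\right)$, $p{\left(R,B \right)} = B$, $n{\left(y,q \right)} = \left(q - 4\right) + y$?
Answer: $- \frac{5239}{80} \approx -65.488$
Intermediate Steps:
$n{\left(y,q \right)} = -4 + q + y$ ($n{\left(y,q \right)} = \left(-4 + q\right) + y = -4 + q + y$)
$a{\left(J \right)} = J \left(-8 + J\right)$ ($a{\left(J \right)} = J \left(J - 8\right) = J \left(-8 + J\right)$)
$O{\left(H,P \right)} = \frac{H + \frac{1}{2 + P}}{4 + P}$ ($O{\left(H,P \right)} = \frac{H + \frac{1}{P + 2}}{P + 4} = \frac{H + \frac{1}{2 + P}}{4 + P}$)
$O{\left(-3,a{\left(6 \right)} \right)} \left(-169\right) = \frac{1 + 2 \left(-3\right) - 3 \cdot 6 \left(-8 + 6\right)}{8 + \left(6 \left(-8 + 6\right)\right)^{2} + 6 \cdot 6 \left(-8 + 6\right)} \left(-169\right) = \frac{1 - 6 - 3 \cdot 6 \left(-2\right)}{8 + \left(6 \left(-2\right)\right)^{2} + 6 \cdot 6 \left(-2\right)} \left(-169\right) = \frac{1 - 6 - -36}{8 + \left(-12\right)^{2} + 6 \left(-12\right)} \left(-169\right) = \frac{1 - 6 + 36}{8 + 144 - 72} \left(-169\right) = \frac{1}{80} \cdot 31 \left(-169\right) = \frac{31}{80} \left(-169\right) = - \frac{5239}{80}$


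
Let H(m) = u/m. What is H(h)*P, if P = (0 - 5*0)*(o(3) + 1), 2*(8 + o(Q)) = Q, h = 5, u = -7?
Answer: 0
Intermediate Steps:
o(Q) = -8 + Q/2
H(m) = -7/m
P = 0 (P = (0 - 5*0)*((-8 + (½)*3) + 1) = (0 + 0)*((-8 + 3/2) + 1) = 0*(-13/2 + 1) = 0*(-11/2) = 0)
H(h)*P = -7/5*0 = 0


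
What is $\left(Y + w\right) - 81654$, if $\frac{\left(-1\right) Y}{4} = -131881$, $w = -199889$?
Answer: $245981$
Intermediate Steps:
$Y = 527524$ ($Y = \left(-4\right) \left(-131881\right) = 527524$)
$\left(Y + w\right) - 81654 = \left(527524 - 199889\right) - 81654 = 327635 - 81654 = 245981$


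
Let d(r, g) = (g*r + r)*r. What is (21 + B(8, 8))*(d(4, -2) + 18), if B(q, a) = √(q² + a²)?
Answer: 42 + 16*√2 ≈ 64.627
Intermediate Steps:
d(r, g) = r*(r + g*r) (d(r, g) = (r + g*r)*r = r*(r + g*r))
B(q, a) = √(a² + q²)
(21 + B(8, 8))*(d(4, -2) + 18) = (21 + √(8² + 8²))*(4²*(1 - 2) + 18) = (21 + √(64 + 64))*(16*(-1) + 18) = (21 + √128)*(-16 + 18) = (21 + 8*√2)*2 = 42 + 16*√2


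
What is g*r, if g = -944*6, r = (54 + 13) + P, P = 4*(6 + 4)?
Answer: -606048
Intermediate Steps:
P = 40 (P = 4*10 = 40)
r = 107 (r = (54 + 13) + 40 = 67 + 40 = 107)
g = -5664
g*r = -5664*107 = -606048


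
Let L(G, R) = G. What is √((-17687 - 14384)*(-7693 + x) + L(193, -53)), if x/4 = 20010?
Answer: 2*I*√580060111 ≈ 48169.0*I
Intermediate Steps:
x = 80040 (x = 4*20010 = 80040)
√((-17687 - 14384)*(-7693 + x) + L(193, -53)) = √((-17687 - 14384)*(-7693 + 80040) + 193) = √(-32071*72347 + 193) = √(-2320240637 + 193) = √(-2320240444) = 2*I*√580060111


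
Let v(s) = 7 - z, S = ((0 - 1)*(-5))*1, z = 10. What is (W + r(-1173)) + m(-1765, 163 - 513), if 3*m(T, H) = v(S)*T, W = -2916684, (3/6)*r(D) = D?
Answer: -2917265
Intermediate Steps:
r(D) = 2*D
S = 5 (S = -1*(-5)*1 = 5*1 = 5)
v(s) = -3 (v(s) = 7 - 1*10 = 7 - 10 = -3)
m(T, H) = -T (m(T, H) = (-3*T)/3 = -T)
(W + r(-1173)) + m(-1765, 163 - 513) = (-2916684 + 2*(-1173)) - 1*(-1765) = (-2916684 - 2346) + 1765 = -2919030 + 1765 = -2917265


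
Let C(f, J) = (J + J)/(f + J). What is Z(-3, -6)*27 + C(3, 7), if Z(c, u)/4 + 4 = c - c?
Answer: -2153/5 ≈ -430.60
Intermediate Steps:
C(f, J) = 2*J/(J + f) (C(f, J) = (2*J)/(J + f) = 2*J/(J + f))
Z(c, u) = -16 (Z(c, u) = -16 + 4*(c - c) = -16 + 4*0 = -16 + 0 = -16)
Z(-3, -6)*27 + C(3, 7) = -16*27 + 2*7/(7 + 3) = -432 + 2*7/10 = -432 + 2*7*(⅒) = -432 + 7/5 = -2153/5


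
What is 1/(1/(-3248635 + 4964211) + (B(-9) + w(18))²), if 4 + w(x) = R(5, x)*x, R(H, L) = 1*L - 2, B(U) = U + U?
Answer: 1715576/121387295457 ≈ 1.4133e-5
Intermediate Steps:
B(U) = 2*U
R(H, L) = -2 + L (R(H, L) = L - 2 = -2 + L)
w(x) = -4 + x*(-2 + x) (w(x) = -4 + (-2 + x)*x = -4 + x*(-2 + x))
1/(1/(-3248635 + 4964211) + (B(-9) + w(18))²) = 1/(1/(-3248635 + 4964211) + (2*(-9) + (-4 + 18*(-2 + 18)))²) = 1/(1/1715576 + (-18 + (-4 + 18*16))²) = 1/(1/1715576 + (-18 + (-4 + 288))²) = 1/(1/1715576 + (-18 + 284)²) = 1/(1/1715576 + 266²) = 1/(1/1715576 + 70756) = 1/(121387295457/1715576) = 1715576/121387295457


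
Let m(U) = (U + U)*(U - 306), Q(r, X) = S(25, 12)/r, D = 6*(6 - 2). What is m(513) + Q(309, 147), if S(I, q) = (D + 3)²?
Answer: 21875589/103 ≈ 2.1238e+5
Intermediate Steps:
D = 24 (D = 6*4 = 24)
S(I, q) = 729 (S(I, q) = (24 + 3)² = 27² = 729)
Q(r, X) = 729/r
m(U) = 2*U*(-306 + U) (m(U) = (2*U)*(-306 + U) = 2*U*(-306 + U))
m(513) + Q(309, 147) = 2*513*(-306 + 513) + 729/309 = 2*513*207 + 729*(1/309) = 212382 + 243/103 = 21875589/103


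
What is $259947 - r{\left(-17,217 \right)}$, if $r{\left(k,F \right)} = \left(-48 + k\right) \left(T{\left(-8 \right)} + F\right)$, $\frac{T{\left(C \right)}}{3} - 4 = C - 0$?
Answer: $273272$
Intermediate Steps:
$T{\left(C \right)} = 12 + 3 C$ ($T{\left(C \right)} = 12 + 3 \left(C - 0\right) = 12 + 3 \left(C + 0\right) = 12 + 3 C$)
$r{\left(k,F \right)} = \left(-48 + k\right) \left(-12 + F\right)$ ($r{\left(k,F \right)} = \left(-48 + k\right) \left(\left(12 + 3 \left(-8\right)\right) + F\right) = \left(-48 + k\right) \left(\left(12 - 24\right) + F\right) = \left(-48 + k\right) \left(-12 + F\right)$)
$259947 - r{\left(-17,217 \right)} = 259947 - \left(576 - 10416 - -204 + 217 \left(-17\right)\right) = 259947 - \left(576 - 10416 + 204 - 3689\right) = 259947 - -13325 = 259947 + 13325 = 273272$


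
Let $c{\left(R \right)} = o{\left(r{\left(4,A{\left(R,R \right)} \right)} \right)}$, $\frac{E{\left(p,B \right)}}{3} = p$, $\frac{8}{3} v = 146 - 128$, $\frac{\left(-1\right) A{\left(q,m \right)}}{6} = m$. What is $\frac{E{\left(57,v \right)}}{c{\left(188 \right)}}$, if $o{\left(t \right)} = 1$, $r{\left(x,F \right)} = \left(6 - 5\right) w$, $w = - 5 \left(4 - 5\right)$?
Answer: $171$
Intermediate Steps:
$A{\left(q,m \right)} = - 6 m$
$w = 5$ ($w = \left(-5\right) \left(-1\right) = 5$)
$r{\left(x,F \right)} = 5$ ($r{\left(x,F \right)} = \left(6 - 5\right) 5 = 1 \cdot 5 = 5$)
$v = \frac{27}{4}$ ($v = \frac{3 \left(146 - 128\right)}{8} = \frac{3}{8} \cdot 18 = \frac{27}{4} \approx 6.75$)
$E{\left(p,B \right)} = 3 p$
$c{\left(R \right)} = 1$
$\frac{E{\left(57,v \right)}}{c{\left(188 \right)}} = \frac{3 \cdot 57}{1} = 171 \cdot 1 = 171$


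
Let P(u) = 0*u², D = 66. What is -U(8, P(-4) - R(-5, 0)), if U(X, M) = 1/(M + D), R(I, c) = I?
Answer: -1/71 ≈ -0.014085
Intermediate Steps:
P(u) = 0
U(X, M) = 1/(66 + M) (U(X, M) = 1/(M + 66) = 1/(66 + M))
-U(8, P(-4) - R(-5, 0)) = -1/(66 + (0 - 1*(-5))) = -1/(66 + (0 + 5)) = -1/(66 + 5) = -1/71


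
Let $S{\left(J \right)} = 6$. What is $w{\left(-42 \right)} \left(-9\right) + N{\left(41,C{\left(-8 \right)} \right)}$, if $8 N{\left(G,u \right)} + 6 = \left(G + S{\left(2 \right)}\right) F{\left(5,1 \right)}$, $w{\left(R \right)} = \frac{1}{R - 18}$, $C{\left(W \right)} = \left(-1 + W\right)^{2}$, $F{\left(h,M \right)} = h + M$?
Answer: $\frac{693}{20} \approx 34.65$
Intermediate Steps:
$F{\left(h,M \right)} = M + h$
$w{\left(R \right)} = \frac{1}{-18 + R}$
$N{\left(G,u \right)} = \frac{15}{4} + \frac{3 G}{4}$ ($N{\left(G,u \right)} = - \frac{3}{4} + \frac{\left(G + 6\right) \left(1 + 5\right)}{8} = - \frac{3}{4} + \frac{\left(6 + G\right) 6}{8} = - \frac{3}{4} + \frac{36 + 6 G}{8} = - \frac{3}{4} + \left(\frac{9}{2} + \frac{3 G}{4}\right) = \frac{15}{4} + \frac{3 G}{4}$)
$w{\left(-42 \right)} \left(-9\right) + N{\left(41,C{\left(-8 \right)} \right)} = \frac{1}{-18 - 42} \left(-9\right) + \left(\frac{15}{4} + \frac{3}{4} \cdot 41\right) = \frac{1}{-60} \left(-9\right) + \left(\frac{15}{4} + \frac{123}{4}\right) = \left(- \frac{1}{60}\right) \left(-9\right) + \frac{69}{2} = \frac{3}{20} + \frac{69}{2} = \frac{693}{20}$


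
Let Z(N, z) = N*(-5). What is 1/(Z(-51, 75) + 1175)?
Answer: 1/1430 ≈ 0.00069930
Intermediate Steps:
Z(N, z) = -5*N
1/(Z(-51, 75) + 1175) = 1/(-5*(-51) + 1175) = 1/(255 + 1175) = 1/1430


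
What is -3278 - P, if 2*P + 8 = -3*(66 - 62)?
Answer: -3268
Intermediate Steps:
P = -10 (P = -4 + (-3*(66 - 62))/2 = -4 + (-3*4)/2 = -4 + (½)*(-12) = -4 - 6 = -10)
-3278 - P = -3278 - 1*(-10) = -3278 + 10 = -3268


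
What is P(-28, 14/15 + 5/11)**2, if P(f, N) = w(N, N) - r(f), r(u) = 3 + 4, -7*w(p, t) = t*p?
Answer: 1922287969156/36318830625 ≈ 52.928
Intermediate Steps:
w(p, t) = -p*t/7 (w(p, t) = -t*p/7 = -p*t/7)
r(u) = 7
P(f, N) = -7 - N**2/7 (P(f, N) = -N*N/7 - 1*7 = -N**2/7 - 7 = -7 - N**2/7)
P(-28, 14/15 + 5/11)**2 = (-7 - (14/15 + 5/11)**2/7)**2 = (-7 - (229/165)**2/7)**2 = (-7 - 1/7*52441/27225)**2 = (-7 - 52441/190575)**2 = (-1386466/190575)**2 = 1922287969156/36318830625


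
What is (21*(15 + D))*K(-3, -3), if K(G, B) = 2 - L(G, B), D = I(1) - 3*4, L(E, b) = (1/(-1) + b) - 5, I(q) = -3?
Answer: 0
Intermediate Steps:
L(E, b) = -6 + b (L(E, b) = (-1 + b) - 5 = -6 + b)
D = -15 (D = -3 - 3*4 = -3 - 12 = -15)
K(G, B) = 8 - B (K(G, B) = 2 - (-6 + B) = 2 + (6 - B) = 8 - B)
(21*(15 + D))*K(-3, -3) = (21*(15 - 15))*(8 - 1*(-3)) = (21*0)*(8 + 3) = 0*11 = 0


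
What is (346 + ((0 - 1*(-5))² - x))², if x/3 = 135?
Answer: 1156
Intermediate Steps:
x = 405 (x = 3*135 = 405)
(346 + ((0 - 1*(-5))² - x))² = (346 + ((0 - 1*(-5))² - 1*405))² = (346 + ((0 + 5)² - 405))² = (346 + (5² - 405))² = (346 + (25 - 405))² = (346 - 380)² = (-34)² = 1156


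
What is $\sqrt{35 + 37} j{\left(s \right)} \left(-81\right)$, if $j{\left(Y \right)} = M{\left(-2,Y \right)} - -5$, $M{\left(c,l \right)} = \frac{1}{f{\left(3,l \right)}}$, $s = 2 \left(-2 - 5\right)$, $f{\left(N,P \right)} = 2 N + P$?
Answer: $- \frac{9477 \sqrt{2}}{4} \approx -3350.6$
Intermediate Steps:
$f{\left(N,P \right)} = P + 2 N$
$s = -14$ ($s = 2 \left(-7\right) = -14$)
$M{\left(c,l \right)} = \frac{1}{6 + l}$ ($M{\left(c,l \right)} = \frac{1}{l + 2 \cdot 3} = \frac{1}{l + 6} = \frac{1}{6 + l}$)
$j{\left(Y \right)} = 5 + \frac{1}{6 + Y}$ ($j{\left(Y \right)} = \frac{1}{6 + Y} - -5 = \frac{1}{6 + Y} + 5 = 5 + \frac{1}{6 + Y}$)
$\sqrt{35 + 37} j{\left(s \right)} \left(-81\right) = \sqrt{35 + 37} \frac{31 + 5 \left(-14\right)}{6 - 14} \left(-81\right) = \sqrt{72} \frac{31 - 70}{-8} \left(-81\right) = 6 \sqrt{2} \left(\left(- \frac{1}{8}\right) \left(-39\right)\right) \left(-81\right) = 6 \sqrt{2} \cdot \frac{39}{8} \left(-81\right) = \frac{117 \sqrt{2}}{4} \left(-81\right) = - \frac{9477 \sqrt{2}}{4}$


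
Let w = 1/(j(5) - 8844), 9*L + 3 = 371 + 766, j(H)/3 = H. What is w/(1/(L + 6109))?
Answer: -6235/8829 ≈ -0.70620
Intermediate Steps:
j(H) = 3*H
L = 126 (L = -⅓ + (371 + 766)/9 = -⅓ + (⅑)*1137 = -⅓ + 379/3 = 126)
w = -1/8829 (w = 1/(3*5 - 8844) = 1/(15 - 8844) = 1/(-8829) = -1/8829 ≈ -0.00011326)
w/(1/(L + 6109)) = -1/(8829*(1/(126 + 6109))) = -1/(8829*(1/6235)) = -1/(8829*1/6235) = -1/8829*6235 = -6235/8829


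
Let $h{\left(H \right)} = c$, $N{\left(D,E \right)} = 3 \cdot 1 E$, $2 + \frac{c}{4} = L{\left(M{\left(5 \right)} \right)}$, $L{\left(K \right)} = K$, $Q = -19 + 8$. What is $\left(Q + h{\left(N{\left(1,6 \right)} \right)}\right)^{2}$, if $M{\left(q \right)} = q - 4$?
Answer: $225$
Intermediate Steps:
$Q = -11$
$M{\left(q \right)} = -4 + q$ ($M{\left(q \right)} = q - 4 = -4 + q$)
$c = -4$ ($c = -8 + 4 \left(-4 + 5\right) = -8 + 4 \cdot 1 = -8 + 4 = -4$)
$N{\left(D,E \right)} = 3 E$
$h{\left(H \right)} = -4$
$\left(Q + h{\left(N{\left(1,6 \right)} \right)}\right)^{2} = \left(-11 - 4\right)^{2} = \left(-15\right)^{2} = 225$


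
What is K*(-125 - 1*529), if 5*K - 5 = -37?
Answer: 20928/5 ≈ 4185.6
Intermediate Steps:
K = -32/5 (K = 1 + (⅕)*(-37) = 1 - 37/5 = -32/5 ≈ -6.4000)
K*(-125 - 1*529) = -32*(-125 - 1*529)/5 = -32*(-125 - 529)/5 = -32/5*(-654) = 20928/5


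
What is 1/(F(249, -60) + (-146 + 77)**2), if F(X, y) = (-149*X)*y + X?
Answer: 1/2231070 ≈ 4.4822e-7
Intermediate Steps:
F(X, y) = X - 149*X*y (F(X, y) = -149*X*y + X = X - 149*X*y)
1/(F(249, -60) + (-146 + 77)**2) = 1/(249*(1 - 149*(-60)) + (-146 + 77)**2) = 1/(249*(1 + 8940) + (-69)**2) = 1/(249*8941 + 4761) = 1/(2226309 + 4761) = 1/2231070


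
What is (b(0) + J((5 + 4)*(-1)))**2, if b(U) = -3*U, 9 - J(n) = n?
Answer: 324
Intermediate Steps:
J(n) = 9 - n
(b(0) + J((5 + 4)*(-1)))**2 = (-3*0 + (9 - (5 + 4)*(-1)))**2 = (0 + (9 - 9*(-1)))**2 = (0 + (9 - 1*(-9)))**2 = (0 + (9 + 9))**2 = (0 + 18)**2 = 18**2 = 324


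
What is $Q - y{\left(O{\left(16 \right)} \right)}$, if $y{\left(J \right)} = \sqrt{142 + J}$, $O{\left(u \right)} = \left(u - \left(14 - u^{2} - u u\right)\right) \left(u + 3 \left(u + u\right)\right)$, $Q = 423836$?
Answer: $423836 - \sqrt{57710} \approx 4.236 \cdot 10^{5}$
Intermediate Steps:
$O{\left(u \right)} = 7 u \left(-14 + u + 2 u^{2}\right)$ ($O{\left(u \right)} = \left(u + \left(\left(u^{2} + u^{2}\right) - 14\right)\right) \left(u + 3 \cdot 2 u\right) = \left(u + \left(2 u^{2} - 14\right)\right) \left(u + 6 u\right) = \left(u + \left(-14 + 2 u^{2}\right)\right) 7 u = \left(-14 + u + 2 u^{2}\right) 7 u = 7 u \left(-14 + u + 2 u^{2}\right)$)
$Q - y{\left(O{\left(16 \right)} \right)} = 423836 - \sqrt{142 + 7 \cdot 16 \left(-14 + 16 + 2 \cdot 16^{2}\right)} = 423836 - \sqrt{142 + 7 \cdot 16 \left(-14 + 16 + 2 \cdot 256\right)} = 423836 - \sqrt{142 + 7 \cdot 16 \left(-14 + 16 + 512\right)} = 423836 - \sqrt{142 + 7 \cdot 16 \cdot 514} = 423836 - \sqrt{142 + 57568} = 423836 - \sqrt{57710}$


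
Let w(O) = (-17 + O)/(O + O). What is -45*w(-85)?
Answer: -27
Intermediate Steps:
w(O) = (-17 + O)/(2*O) (w(O) = (-17 + O)/((2*O)) = (-17 + O)*(1/(2*O)) = (-17 + O)/(2*O))
-45*w(-85) = -45*(-17 - 85)/(2*(-85)) = -45*(-1)*(-102)/(2*85) = -45*⅗ = -27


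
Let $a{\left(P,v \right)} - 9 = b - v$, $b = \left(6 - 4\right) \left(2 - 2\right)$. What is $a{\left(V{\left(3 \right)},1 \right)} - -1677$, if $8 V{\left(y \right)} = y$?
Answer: $1685$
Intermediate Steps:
$b = 0$ ($b = 2 \cdot 0 = 0$)
$V{\left(y \right)} = \frac{y}{8}$
$a{\left(P,v \right)} = 9 - v$ ($a{\left(P,v \right)} = 9 + \left(0 - v\right) = 9 - v$)
$a{\left(V{\left(3 \right)},1 \right)} - -1677 = \left(9 - 1\right) - -1677 = \left(9 - 1\right) + 1677 = 8 + 1677 = 1685$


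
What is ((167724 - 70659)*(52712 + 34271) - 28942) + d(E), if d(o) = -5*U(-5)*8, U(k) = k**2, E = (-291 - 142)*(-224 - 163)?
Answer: 8442974953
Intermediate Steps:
E = 167571 (E = -433*(-387) = 167571)
d(o) = -1000 (d(o) = -5*(-5)**2*8 = -5*25*8 = -125*8 = -1000)
((167724 - 70659)*(52712 + 34271) - 28942) + d(E) = ((167724 - 70659)*(52712 + 34271) - 28942) - 1000 = (97065*86983 - 28942) - 1000 = (8443004895 - 28942) - 1000 = 8442975953 - 1000 = 8442974953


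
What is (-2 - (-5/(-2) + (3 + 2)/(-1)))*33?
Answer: 33/2 ≈ 16.500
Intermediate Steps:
(-2 - (-5/(-2) + (3 + 2)/(-1)))*33 = (-2 - (-5*(-1/2) + 5*(-1)))*33 = (-2 - (5/2 - 5))*33 = (-2 - 1*(-5/2))*33 = (-2 + 5/2)*33 = (1/2)*33 = 33/2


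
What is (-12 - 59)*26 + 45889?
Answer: 44043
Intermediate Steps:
(-12 - 59)*26 + 45889 = -71*26 + 45889 = -1846 + 45889 = 44043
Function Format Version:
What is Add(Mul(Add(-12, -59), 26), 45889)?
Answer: 44043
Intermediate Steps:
Add(Mul(Add(-12, -59), 26), 45889) = Add(Mul(-71, 26), 45889) = Add(-1846, 45889) = 44043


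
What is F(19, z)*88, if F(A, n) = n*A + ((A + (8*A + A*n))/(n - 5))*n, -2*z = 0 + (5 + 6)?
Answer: -18392/3 ≈ -6130.7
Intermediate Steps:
z = -11/2 (z = -(0 + (5 + 6))/2 = -(0 + 11)/2 = -½*11 = -11/2 ≈ -5.5000)
F(A, n) = A*n + n*(9*A + A*n)/(-5 + n) (F(A, n) = A*n + ((9*A + A*n)/(-5 + n))*n = A*n + n*(9*A + A*n)/(-5 + n))
F(19, z)*88 = (2*19*(-11/2)*(2 - 11/2)/(-5 - 11/2))*88 = (2*19*(-11/2)*(-7/2)/(-21/2))*88 = (2*19*(-11/2)*(-2/21)*(-7/2))*88 = -209/3*88 = -18392/3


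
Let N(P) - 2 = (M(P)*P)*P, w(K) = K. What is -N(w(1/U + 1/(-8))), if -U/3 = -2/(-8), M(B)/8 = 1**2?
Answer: -1369/72 ≈ -19.014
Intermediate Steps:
M(B) = 8 (M(B) = 8*1**2 = 8*1 = 8)
U = -3/4 (U = -(-6)/(-8) = -(-6)*(-1)/8 = -3*1/4 = -3/4 ≈ -0.75000)
N(P) = 2 + 8*P**2 (N(P) = 2 + (8*P)*P = 2 + 8*P**2)
-N(w(1/U + 1/(-8))) = -(2 + 8*(1/(-3/4) + 1/(-8))**2) = -(2 + 8*(1*(-4/3) + 1*(-1/8))**2) = -(2 + 8*(-4/3 - 1/8)**2) = -(2 + 8*(-35/24)**2) = -(2 + 8*(1225/576)) = -(2 + 1225/72) = -1*1369/72 = -1369/72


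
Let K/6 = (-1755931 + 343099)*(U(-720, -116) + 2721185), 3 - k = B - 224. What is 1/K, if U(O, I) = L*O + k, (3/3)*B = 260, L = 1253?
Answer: -1/15419580632064 ≈ -6.4853e-14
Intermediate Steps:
B = 260
k = -33 (k = 3 - (260 - 224) = 3 - 1*36 = 3 - 36 = -33)
U(O, I) = -33 + 1253*O (U(O, I) = 1253*O - 33 = -33 + 1253*O)
K = -15419580632064 (K = 6*((-1755931 + 343099)*((-33 + 1253*(-720)) + 2721185)) = 6*(-1412832*((-33 - 902160) + 2721185)) = 6*(-1412832*(-902193 + 2721185)) = 6*(-1412832*1818992) = 6*(-2569930105344) = -15419580632064)
1/K = 1/(-15419580632064) = -1/15419580632064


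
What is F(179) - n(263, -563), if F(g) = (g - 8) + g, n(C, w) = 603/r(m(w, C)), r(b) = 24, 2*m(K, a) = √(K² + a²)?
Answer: 2599/8 ≈ 324.88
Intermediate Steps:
m(K, a) = √(K² + a²)/2
n(C, w) = 201/8 (n(C, w) = 603/24 = 603*(1/24) = 201/8)
F(g) = -8 + 2*g (F(g) = (-8 + g) + g = -8 + 2*g)
F(179) - n(263, -563) = (-8 + 2*179) - 1*201/8 = (-8 + 358) - 201/8 = 350 - 201/8 = 2599/8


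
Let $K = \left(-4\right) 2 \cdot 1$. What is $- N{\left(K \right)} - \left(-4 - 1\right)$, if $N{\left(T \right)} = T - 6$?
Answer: $19$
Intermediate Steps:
$K = -8$ ($K = \left(-8\right) 1 = -8$)
$N{\left(T \right)} = -6 + T$ ($N{\left(T \right)} = T - 6 = -6 + T$)
$- N{\left(K \right)} - \left(-4 - 1\right) = - (-6 - 8) - \left(-4 - 1\right) = \left(-1\right) \left(-14\right) - \left(-4 - 1\right) = 14 - -5 = 14 + 5 = 19$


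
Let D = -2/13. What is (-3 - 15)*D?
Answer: 36/13 ≈ 2.7692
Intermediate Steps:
D = -2/13 (D = -2*1/13 = -2/13 ≈ -0.15385)
(-3 - 15)*D = (-3 - 15)*(-2/13) = -18*(-2/13) = 36/13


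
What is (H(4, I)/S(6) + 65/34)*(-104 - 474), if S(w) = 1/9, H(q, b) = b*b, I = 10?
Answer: -521305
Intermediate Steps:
H(q, b) = b²
S(w) = ⅑
(H(4, I)/S(6) + 65/34)*(-104 - 474) = (10²/(⅑) + 65/34)*(-104 - 474) = (100*9 + 65*(1/34))*(-578) = (900 + 65/34)*(-578) = (30665/34)*(-578) = -521305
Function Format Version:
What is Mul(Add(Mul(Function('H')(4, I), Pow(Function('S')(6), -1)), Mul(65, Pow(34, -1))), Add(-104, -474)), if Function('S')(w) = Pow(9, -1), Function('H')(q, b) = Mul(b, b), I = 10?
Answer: -521305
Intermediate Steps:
Function('H')(q, b) = Pow(b, 2)
Function('S')(w) = Rational(1, 9)
Mul(Add(Mul(Function('H')(4, I), Pow(Function('S')(6), -1)), Mul(65, Pow(34, -1))), Add(-104, -474)) = Mul(Add(Mul(Pow(10, 2), Pow(Rational(1, 9), -1)), Mul(65, Pow(34, -1))), Add(-104, -474)) = Mul(Add(Mul(100, 9), Mul(65, Rational(1, 34))), -578) = Mul(Add(900, Rational(65, 34)), -578) = Mul(Rational(30665, 34), -578) = -521305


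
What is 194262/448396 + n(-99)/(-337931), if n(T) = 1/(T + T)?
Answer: 1624767066119/3750290989731 ≈ 0.43324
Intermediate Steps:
n(T) = 1/(2*T)
194262/448396 + n(-99)/(-337931) = 194262/448396 + ((1/2)/(-99))/(-337931) = 194262*(1/448396) + ((1/2)*(-1/99))*(-1/337931) = 97131/224198 - 1/198*(-1/337931) = 97131/224198 + 1/66910338 = 1624767066119/3750290989731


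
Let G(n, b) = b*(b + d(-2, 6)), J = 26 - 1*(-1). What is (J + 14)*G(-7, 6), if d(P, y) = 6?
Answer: 2952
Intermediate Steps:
J = 27 (J = 26 + 1 = 27)
G(n, b) = b*(6 + b) (G(n, b) = b*(b + 6) = b*(6 + b))
(J + 14)*G(-7, 6) = (27 + 14)*(6*(6 + 6)) = 41*(6*12) = 41*72 = 2952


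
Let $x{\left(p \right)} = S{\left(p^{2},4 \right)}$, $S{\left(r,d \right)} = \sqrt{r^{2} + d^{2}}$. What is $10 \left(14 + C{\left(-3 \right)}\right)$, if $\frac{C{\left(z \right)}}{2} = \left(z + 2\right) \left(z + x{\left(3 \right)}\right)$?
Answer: $200 - 20 \sqrt{97} \approx 3.0228$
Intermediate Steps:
$S{\left(r,d \right)} = \sqrt{d^{2} + r^{2}}$
$x{\left(p \right)} = \sqrt{16 + p^{4}}$ ($x{\left(p \right)} = \sqrt{4^{2} + \left(p^{2}\right)^{2}} = \sqrt{16 + p^{4}}$)
$C{\left(z \right)} = 2 \left(2 + z\right) \left(z + \sqrt{97}\right)$ ($C{\left(z \right)} = 2 \left(z + 2\right) \left(z + \sqrt{16 + 3^{4}}\right) = 2 \left(2 + z\right) \left(z + \sqrt{16 + 81}\right) = 2 \left(2 + z\right) \left(z + \sqrt{97}\right)$)
$10 \left(14 + C{\left(-3 \right)}\right) = 10 \left(14 + \left(2 \left(-3\right)^{2} + 4 \left(-3\right) + 4 \sqrt{97} + 2 \left(-3\right) \sqrt{97}\right)\right) = 10 \left(14 + \left(2 \cdot 9 - 12 + 4 \sqrt{97} - 6 \sqrt{97}\right)\right) = 10 \left(14 + \left(18 - 12 + 4 \sqrt{97} - 6 \sqrt{97}\right)\right) = 10 \left(14 + \left(6 - 2 \sqrt{97}\right)\right) = 10 \left(20 - 2 \sqrt{97}\right) = 200 - 20 \sqrt{97}$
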